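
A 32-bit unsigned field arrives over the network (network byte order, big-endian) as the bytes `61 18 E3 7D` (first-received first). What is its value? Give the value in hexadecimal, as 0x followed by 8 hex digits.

0x6118E37D

In big-endian order the high byte comes first in memory.
The bytes are already most-significant first: 0x6118E37D.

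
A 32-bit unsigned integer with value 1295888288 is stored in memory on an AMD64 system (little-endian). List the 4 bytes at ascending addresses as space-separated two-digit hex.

1295888288 in hexadecimal, padded to 32 bits, is 0x4D3DAFA0.
Split into bytes (most-significant first): 4D 3D AF A0.
In little-endian order the low byte comes first in memory.
So at ascending addresses the bytes are A0 AF 3D 4D.

A0 AF 3D 4D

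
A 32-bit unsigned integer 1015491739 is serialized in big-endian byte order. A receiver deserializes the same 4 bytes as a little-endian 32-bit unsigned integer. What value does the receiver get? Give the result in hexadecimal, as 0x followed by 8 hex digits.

0x9B2C873C

1015491739 in 32-bit hexadecimal is 0x3C872C9B.
Stored big-endian, the bytes at ascending addresses are 3C 87 2C 9B.
Read back as little-endian, the first byte is least significant, giving 0x9B2C873C.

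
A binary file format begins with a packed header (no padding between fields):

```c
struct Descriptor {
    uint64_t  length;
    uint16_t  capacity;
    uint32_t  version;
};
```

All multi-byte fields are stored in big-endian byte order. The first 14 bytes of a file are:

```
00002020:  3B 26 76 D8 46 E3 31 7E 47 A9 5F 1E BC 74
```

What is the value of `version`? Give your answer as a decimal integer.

`version` follows `length` (8 B), `capacity` (2 B), so it starts at offset 8 + 2 = 10 and occupies 4 bytes.
Bytes at offsets 10..13: 5F 1E BC 74.
In big-endian order the high byte comes first in memory.
The bytes are already most-significant first: 0x5F1EBC74.
0x5F1EBC74 = 1595849844.

1595849844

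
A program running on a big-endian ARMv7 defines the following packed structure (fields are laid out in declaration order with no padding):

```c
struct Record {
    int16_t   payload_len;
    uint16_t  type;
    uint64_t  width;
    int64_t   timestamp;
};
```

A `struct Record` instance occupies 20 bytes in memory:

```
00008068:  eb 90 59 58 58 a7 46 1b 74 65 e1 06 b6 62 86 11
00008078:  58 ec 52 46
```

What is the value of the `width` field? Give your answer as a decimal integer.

6388151680179233030

`width` follows `payload_len` (2 B), `type` (2 B), so it starts at offset 2 + 2 = 4 and occupies 8 bytes.
Bytes at offsets 4..11: 58 A7 46 1B 74 65 E1 06.
In big-endian order the high byte comes first in memory.
The bytes are already most-significant first: 0x58A7461B7465E106.
0x58A7461B7465E106 = 6388151680179233030.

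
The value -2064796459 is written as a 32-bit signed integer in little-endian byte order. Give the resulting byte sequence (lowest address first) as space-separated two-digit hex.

D5 B4 ED 84

Two's complement of -2064796459 in 32 bits: 2064796459 = 0x7B124B2B; invert → 0x84EDB4D4; add 1 → 0x84EDB4D5.
Split into bytes (most-significant first): 84 ED B4 D5.
In little-endian order the low byte comes first in memory.
So at ascending addresses the bytes are D5 B4 ED 84.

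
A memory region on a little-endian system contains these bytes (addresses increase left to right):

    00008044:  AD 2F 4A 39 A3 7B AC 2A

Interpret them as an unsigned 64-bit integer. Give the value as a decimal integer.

3074968586558255021

In little-endian order the low byte comes first in memory.
Reassemble most-significant byte first: 2A AC 7B A3 39 4A 2F AD → 0x2AAC7BA3394A2FAD.
0x2AAC7BA3394A2FAD = 3074968586558255021.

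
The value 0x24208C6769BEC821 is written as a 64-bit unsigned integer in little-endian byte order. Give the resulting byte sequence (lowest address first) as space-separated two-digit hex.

Split into bytes (most-significant first): 24 20 8C 67 69 BE C8 21.
Little-endian: lowest address holds the least-significant byte.
So at ascending addresses the bytes are 21 C8 BE 69 67 8C 20 24.

21 C8 BE 69 67 8C 20 24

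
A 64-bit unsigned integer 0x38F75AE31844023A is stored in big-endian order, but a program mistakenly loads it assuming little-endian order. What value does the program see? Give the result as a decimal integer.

4179978277837535032

Stored big-endian, the bytes at ascending addresses are 38 F7 5A E3 18 44 02 3A.
Read back as little-endian, the first byte is least significant, giving 0x3A024418E35AF738.
0x3A024418E35AF738 = 4179978277837535032.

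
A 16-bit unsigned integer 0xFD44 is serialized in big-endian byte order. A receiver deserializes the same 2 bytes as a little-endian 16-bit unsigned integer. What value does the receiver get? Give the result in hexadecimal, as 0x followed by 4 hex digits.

Stored big-endian, the bytes at ascending addresses are FD 44.
Read back as little-endian, the first byte is least significant, giving 0x44FD.

0x44FD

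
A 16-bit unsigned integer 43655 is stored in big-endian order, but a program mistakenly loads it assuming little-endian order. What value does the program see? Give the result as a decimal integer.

34730

43655 in 16-bit hexadecimal is 0xAA87.
Stored big-endian, the bytes at ascending addresses are AA 87.
Read back as little-endian, the first byte is least significant, giving 0x87AA.
0x87AA = 34730.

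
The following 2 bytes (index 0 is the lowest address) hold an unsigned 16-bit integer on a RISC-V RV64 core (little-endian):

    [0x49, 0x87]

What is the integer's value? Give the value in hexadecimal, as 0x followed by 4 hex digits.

Little-endian: lowest address holds the least-significant byte.
Reassemble most-significant byte first: 87 49 → 0x8749.

0x8749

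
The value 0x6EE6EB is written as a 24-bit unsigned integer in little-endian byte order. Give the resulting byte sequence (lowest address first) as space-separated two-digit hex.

EB E6 6E

Split into bytes (most-significant first): 6E E6 EB.
Little-endian: lowest address holds the least-significant byte.
So at ascending addresses the bytes are EB E6 6E.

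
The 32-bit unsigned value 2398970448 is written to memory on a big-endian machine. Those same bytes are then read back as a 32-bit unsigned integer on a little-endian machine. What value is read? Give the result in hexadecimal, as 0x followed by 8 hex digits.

0x5062FD8E

2398970448 in 32-bit hexadecimal is 0x8EFD6250.
Stored big-endian, the bytes at ascending addresses are 8E FD 62 50.
Read back as little-endian, the first byte is least significant, giving 0x5062FD8E.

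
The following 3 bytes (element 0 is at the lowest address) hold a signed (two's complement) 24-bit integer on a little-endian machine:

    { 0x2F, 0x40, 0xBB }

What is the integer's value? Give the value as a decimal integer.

In little-endian order the low byte comes first in memory.
Reassemble most-significant byte first: BB 40 2F → 0xBB402F.
Top bit is set, so as a signed 24-bit value this is 0xBB402F − 2^24 = -4505553.

-4505553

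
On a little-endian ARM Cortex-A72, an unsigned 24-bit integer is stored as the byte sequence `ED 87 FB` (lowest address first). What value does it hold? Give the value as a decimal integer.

Little-endian stores the least-significant byte at the lowest address.
Reassemble most-significant byte first: FB 87 ED → 0xFB87ED.
0xFB87ED = 16484333.

16484333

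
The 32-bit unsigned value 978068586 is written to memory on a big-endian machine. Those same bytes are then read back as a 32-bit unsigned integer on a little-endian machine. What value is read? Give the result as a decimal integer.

1780763706

978068586 in 32-bit hexadecimal is 0x3A4C246A.
Stored big-endian, the bytes at ascending addresses are 3A 4C 24 6A.
Read back as little-endian, the first byte is least significant, giving 0x6A244C3A.
0x6A244C3A = 1780763706.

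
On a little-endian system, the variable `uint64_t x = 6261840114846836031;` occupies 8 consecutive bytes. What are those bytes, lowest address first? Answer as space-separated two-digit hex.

3F A5 BC 65 68 86 E6 56

6261840114846836031 in hexadecimal, padded to 64 bits, is 0x56E6866865BCA53F.
Split into bytes (most-significant first): 56 E6 86 68 65 BC A5 3F.
Little-endian stores the least-significant byte at the lowest address.
So at ascending addresses the bytes are 3F A5 BC 65 68 86 E6 56.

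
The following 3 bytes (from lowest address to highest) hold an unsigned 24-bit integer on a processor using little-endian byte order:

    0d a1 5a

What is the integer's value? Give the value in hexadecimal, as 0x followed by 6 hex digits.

0x5AA10D

Little-endian: lowest address holds the least-significant byte.
Reassemble most-significant byte first: 5A A1 0D → 0x5AA10D.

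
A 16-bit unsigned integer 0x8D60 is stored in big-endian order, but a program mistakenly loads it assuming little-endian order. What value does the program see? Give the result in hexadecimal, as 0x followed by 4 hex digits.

Stored big-endian, the bytes at ascending addresses are 8D 60.
Read back as little-endian, the first byte is least significant, giving 0x608D.

0x608D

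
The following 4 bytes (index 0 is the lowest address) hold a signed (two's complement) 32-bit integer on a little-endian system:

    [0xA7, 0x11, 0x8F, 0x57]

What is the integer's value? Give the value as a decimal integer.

Little-endian: lowest address holds the least-significant byte.
Reassemble most-significant byte first: 57 8F 11 A7 → 0x578F11A7.
0x578F11A7 = 1468993959.

1468993959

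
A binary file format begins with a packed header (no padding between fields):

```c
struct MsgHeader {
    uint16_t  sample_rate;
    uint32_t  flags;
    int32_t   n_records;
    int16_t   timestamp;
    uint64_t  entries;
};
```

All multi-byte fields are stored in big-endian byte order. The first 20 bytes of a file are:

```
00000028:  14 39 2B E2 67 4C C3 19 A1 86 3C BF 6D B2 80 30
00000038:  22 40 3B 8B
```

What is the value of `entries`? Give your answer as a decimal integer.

`entries` follows `sample_rate` (2 B), `flags` (4 B), `n_records` (4 B), `timestamp` (2 B), so it starts at offset 2 + 4 + 4 + 2 = 12 and occupies 8 bytes.
Bytes at offsets 12..19: 6D B2 80 30 22 40 3B 8B.
Big-endian: lowest address holds the most-significant byte.
The bytes are already most-significant first: 0x6DB2803022403B8B.
0x6DB2803022403B8B = 7904521240210062219.

7904521240210062219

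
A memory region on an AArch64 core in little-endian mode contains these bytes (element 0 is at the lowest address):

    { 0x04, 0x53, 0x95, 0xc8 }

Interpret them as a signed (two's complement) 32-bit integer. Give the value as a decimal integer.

In little-endian order the low byte comes first in memory.
Reassemble most-significant byte first: C8 95 53 04 → 0xC8955304.
Top bit is set, so as a signed 32-bit value this is 0xC8955304 − 2^32 = -929737980.

-929737980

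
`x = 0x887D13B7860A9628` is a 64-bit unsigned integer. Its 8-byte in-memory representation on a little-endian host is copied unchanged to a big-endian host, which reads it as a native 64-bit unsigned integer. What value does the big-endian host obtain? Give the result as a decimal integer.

Stored little-endian, the bytes at ascending addresses are 28 96 0A 86 B7 13 7D 88.
Read back as big-endian, the last byte is least significant, giving 0x28960A86B7137D88.
0x28960A86B7137D88 = 2924536581737119112.

2924536581737119112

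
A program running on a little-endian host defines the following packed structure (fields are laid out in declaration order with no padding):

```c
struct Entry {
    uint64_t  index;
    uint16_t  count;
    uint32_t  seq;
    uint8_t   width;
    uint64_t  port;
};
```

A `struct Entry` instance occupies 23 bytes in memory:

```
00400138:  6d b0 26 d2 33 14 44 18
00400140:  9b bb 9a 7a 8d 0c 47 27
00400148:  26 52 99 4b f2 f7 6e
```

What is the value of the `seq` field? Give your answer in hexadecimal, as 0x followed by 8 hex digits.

0x0C8D7A9A

`seq` follows `index` (8 B), `count` (2 B), so it starts at offset 8 + 2 = 10 and occupies 4 bytes.
Bytes at offsets 10..13: 9A 7A 8D 0C.
Little-endian stores the least-significant byte at the lowest address.
Reassemble most-significant byte first: 0C 8D 7A 9A → 0x0C8D7A9A.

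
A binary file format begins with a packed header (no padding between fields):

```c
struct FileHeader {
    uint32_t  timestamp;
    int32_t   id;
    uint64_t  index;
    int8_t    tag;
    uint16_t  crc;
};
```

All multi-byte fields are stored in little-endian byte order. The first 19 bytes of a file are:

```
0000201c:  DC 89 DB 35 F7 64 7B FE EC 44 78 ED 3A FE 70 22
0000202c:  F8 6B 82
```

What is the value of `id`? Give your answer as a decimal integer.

-25467657

`id` follows `timestamp` (4 bytes), so it starts at byte offset 4 and occupies 4 bytes.
Bytes at offsets 4..7: F7 64 7B FE.
Little-endian stores the least-significant byte at the lowest address.
Reassemble most-significant byte first: FE 7B 64 F7 → 0xFE7B64F7.
Top bit is set, so as a signed 32-bit value this is 0xFE7B64F7 − 2^32 = -25467657.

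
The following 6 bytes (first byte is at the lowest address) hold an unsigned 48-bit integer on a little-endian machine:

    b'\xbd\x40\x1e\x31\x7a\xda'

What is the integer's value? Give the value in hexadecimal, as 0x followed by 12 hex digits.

Little-endian: lowest address holds the least-significant byte.
Reassemble most-significant byte first: DA 7A 31 1E 40 BD → 0xDA7A311E40BD.

0xDA7A311E40BD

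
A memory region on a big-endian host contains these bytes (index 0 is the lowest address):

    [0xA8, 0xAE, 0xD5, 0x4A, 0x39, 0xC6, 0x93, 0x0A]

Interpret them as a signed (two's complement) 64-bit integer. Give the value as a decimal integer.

Big-endian: lowest address holds the most-significant byte.
The bytes are already most-significant first: 0xA8AED54A39C6930A.
Top bit is set, so as a signed 64-bit value this is 0xA8AED54A39C6930A − 2^64 = -6291857114616392950.

-6291857114616392950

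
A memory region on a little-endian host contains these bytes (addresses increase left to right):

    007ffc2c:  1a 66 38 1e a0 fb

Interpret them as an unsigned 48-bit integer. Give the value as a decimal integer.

276665120351770

Little-endian: lowest address holds the least-significant byte.
Reassemble most-significant byte first: FB A0 1E 38 66 1A → 0xFBA01E38661A.
0xFBA01E38661A = 276665120351770.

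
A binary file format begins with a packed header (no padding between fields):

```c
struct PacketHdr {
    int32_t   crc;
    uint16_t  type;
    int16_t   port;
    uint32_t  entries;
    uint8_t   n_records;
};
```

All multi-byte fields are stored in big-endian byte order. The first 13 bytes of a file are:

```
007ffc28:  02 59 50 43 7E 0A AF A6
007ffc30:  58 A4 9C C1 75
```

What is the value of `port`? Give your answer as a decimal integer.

-20570

`port` follows `crc` (4 B), `type` (2 B), so it starts at offset 4 + 2 = 6 and occupies 2 bytes.
Bytes at offsets 6..7: AF A6.
Big-endian: lowest address holds the most-significant byte.
The bytes are already most-significant first: 0xAFA6.
Top bit is set, so as a signed 16-bit value this is 0xAFA6 − 2^16 = -20570.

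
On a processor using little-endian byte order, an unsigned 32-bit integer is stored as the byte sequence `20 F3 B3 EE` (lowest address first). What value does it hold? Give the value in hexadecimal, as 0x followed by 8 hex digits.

Little-endian stores the least-significant byte at the lowest address.
Reassemble most-significant byte first: EE B3 F3 20 → 0xEEB3F320.

0xEEB3F320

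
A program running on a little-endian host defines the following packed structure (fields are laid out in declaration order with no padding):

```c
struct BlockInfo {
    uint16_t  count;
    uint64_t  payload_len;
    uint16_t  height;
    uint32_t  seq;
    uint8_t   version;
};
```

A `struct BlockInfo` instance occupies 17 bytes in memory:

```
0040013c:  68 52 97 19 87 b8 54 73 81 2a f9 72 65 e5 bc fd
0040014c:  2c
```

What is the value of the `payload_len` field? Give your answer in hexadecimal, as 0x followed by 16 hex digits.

0x2A817354B8871997

`payload_len` follows `count` (2 bytes), so it starts at byte offset 2 and occupies 8 bytes.
Bytes at offsets 2..9: 97 19 87 B8 54 73 81 2A.
Little-endian: lowest address holds the least-significant byte.
Reassemble most-significant byte first: 2A 81 73 54 B8 87 19 97 → 0x2A817354B8871997.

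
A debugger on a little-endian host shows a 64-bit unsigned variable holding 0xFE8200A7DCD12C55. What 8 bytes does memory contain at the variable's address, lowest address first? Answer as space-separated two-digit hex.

Split into bytes (most-significant first): FE 82 00 A7 DC D1 2C 55.
Little-endian stores the least-significant byte at the lowest address.
So at ascending addresses the bytes are 55 2C D1 DC A7 00 82 FE.

55 2C D1 DC A7 00 82 FE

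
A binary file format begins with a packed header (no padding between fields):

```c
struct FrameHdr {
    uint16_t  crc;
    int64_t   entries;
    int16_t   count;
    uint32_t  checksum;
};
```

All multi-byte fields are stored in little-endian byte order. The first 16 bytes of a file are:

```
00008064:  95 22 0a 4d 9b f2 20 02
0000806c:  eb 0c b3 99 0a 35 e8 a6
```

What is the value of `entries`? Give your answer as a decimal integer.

930840088514612490

`entries` follows `crc` (2 bytes), so it starts at byte offset 2 and occupies 8 bytes.
Bytes at offsets 2..9: 0A 4D 9B F2 20 02 EB 0C.
In little-endian order the low byte comes first in memory.
Reassemble most-significant byte first: 0C EB 02 20 F2 9B 4D 0A → 0x0CEB0220F29B4D0A.
0x0CEB0220F29B4D0A = 930840088514612490.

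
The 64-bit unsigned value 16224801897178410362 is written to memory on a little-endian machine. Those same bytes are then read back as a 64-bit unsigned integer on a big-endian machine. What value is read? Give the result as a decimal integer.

16224801897178410362 in 64-bit hexadecimal is 0xE12A135CE0672D7A.
Stored little-endian, the bytes at ascending addresses are 7A 2D 67 E0 5C 13 2A E1.
Read back as big-endian, the last byte is least significant, giving 0x7A2D67E05C132AE1.
0x7A2D67E05C132AE1 = 8803807059894282977.

8803807059894282977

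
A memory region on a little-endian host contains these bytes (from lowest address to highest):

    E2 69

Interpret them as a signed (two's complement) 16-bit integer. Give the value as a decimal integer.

27106

Little-endian: lowest address holds the least-significant byte.
Reassemble most-significant byte first: 69 E2 → 0x69E2.
0x69E2 = 27106.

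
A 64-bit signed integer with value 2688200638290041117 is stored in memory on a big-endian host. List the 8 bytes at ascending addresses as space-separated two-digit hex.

25 4E 68 3C E2 41 99 1D

2688200638290041117 in hexadecimal, padded to 64 bits, is 0x254E683CE241991D.
Split into bytes (most-significant first): 25 4E 68 3C E2 41 99 1D.
Big-endian stores the most-significant byte at the lowest address.
So the memory order matches the most-significant-first order: 25 4E 68 3C E2 41 99 1D.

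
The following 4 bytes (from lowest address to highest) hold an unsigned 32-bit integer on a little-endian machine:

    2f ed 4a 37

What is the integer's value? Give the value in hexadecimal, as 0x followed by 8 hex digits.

Little-endian stores the least-significant byte at the lowest address.
Reassemble most-significant byte first: 37 4A ED 2F → 0x374AED2F.

0x374AED2F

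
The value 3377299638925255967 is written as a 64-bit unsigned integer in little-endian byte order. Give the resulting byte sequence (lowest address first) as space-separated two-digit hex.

1F E5 31 BE 20 94 DE 2E

3377299638925255967 in hexadecimal, padded to 64 bits, is 0x2EDE9420BE31E51F.
Split into bytes (most-significant first): 2E DE 94 20 BE 31 E5 1F.
Little-endian stores the least-significant byte at the lowest address.
So at ascending addresses the bytes are 1F E5 31 BE 20 94 DE 2E.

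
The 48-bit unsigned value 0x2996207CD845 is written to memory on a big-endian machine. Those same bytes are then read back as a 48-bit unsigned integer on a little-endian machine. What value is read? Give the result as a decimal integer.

76796097762857

Stored big-endian, the bytes at ascending addresses are 29 96 20 7C D8 45.
Read back as little-endian, the first byte is least significant, giving 0x45D87C209629.
0x45D87C209629 = 76796097762857.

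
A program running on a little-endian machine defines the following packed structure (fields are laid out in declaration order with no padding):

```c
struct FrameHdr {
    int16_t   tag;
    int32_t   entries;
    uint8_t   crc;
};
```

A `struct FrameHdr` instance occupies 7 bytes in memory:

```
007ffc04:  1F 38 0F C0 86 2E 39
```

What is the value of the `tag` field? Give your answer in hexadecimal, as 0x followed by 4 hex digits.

`tag` is the first field, at byte offset 0, occupying 2 bytes.
Bytes at offsets 0..1: 1F 38.
Little-endian stores the least-significant byte at the lowest address.
Reassemble most-significant byte first: 38 1F → 0x381F.

0x381F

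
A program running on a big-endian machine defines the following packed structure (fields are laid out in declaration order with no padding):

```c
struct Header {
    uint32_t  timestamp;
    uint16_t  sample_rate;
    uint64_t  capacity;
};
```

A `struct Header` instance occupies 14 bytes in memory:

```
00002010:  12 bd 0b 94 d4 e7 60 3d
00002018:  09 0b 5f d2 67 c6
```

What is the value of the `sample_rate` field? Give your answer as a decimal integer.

`sample_rate` follows `timestamp` (4 bytes), so it starts at byte offset 4 and occupies 2 bytes.
Bytes at offsets 4..5: D4 E7.
Big-endian: lowest address holds the most-significant byte.
The bytes are already most-significant first: 0xD4E7.
0xD4E7 = 54503.

54503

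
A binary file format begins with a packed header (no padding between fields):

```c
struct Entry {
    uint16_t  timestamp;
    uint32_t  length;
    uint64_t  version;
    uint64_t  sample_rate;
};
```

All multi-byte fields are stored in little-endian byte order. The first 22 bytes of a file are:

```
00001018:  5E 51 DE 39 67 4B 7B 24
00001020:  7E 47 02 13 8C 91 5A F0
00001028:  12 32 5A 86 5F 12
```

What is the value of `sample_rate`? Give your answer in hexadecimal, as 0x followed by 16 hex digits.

`sample_rate` follows `timestamp` (2 B), `length` (4 B), `version` (8 B), so it starts at offset 2 + 4 + 8 = 14 and occupies 8 bytes.
Bytes at offsets 14..21: 5A F0 12 32 5A 86 5F 12.
Little-endian: lowest address holds the least-significant byte.
Reassemble most-significant byte first: 12 5F 86 5A 32 12 F0 5A → 0x125F865A3212F05A.

0x125F865A3212F05A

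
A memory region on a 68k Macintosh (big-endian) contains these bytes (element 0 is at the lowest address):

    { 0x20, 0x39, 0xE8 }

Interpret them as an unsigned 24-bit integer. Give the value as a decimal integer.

Big-endian stores the most-significant byte at the lowest address.
The bytes are already most-significant first: 0x2039E8.
0x2039E8 = 2111976.

2111976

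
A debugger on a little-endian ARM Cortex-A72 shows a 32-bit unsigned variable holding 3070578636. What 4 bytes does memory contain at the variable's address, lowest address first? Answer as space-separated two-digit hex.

3070578636 in hexadecimal, padded to 32 bits, is 0xB7054FCC.
Split into bytes (most-significant first): B7 05 4F CC.
Little-endian: lowest address holds the least-significant byte.
So at ascending addresses the bytes are CC 4F 05 B7.

CC 4F 05 B7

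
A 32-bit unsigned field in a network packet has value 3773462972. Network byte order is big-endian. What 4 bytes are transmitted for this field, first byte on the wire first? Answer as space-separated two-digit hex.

3773462972 in hexadecimal, padded to 32 bits, is 0xE0EA79BC.
Split into bytes (most-significant first): E0 EA 79 BC.
Big-endian stores the most-significant byte at the lowest address.
So the memory order matches the most-significant-first order: E0 EA 79 BC.

E0 EA 79 BC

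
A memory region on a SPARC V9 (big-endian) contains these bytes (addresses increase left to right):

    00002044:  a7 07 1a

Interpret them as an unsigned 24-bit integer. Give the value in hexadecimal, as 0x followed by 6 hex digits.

Big-endian stores the most-significant byte at the lowest address.
The bytes are already most-significant first: 0xA7071A.

0xA7071A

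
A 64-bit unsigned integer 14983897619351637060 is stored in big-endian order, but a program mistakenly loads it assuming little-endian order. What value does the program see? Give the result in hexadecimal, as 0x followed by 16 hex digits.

14983897619351637060 in 64-bit hexadecimal is 0xCFF17F7F28468C44.
Stored big-endian, the bytes at ascending addresses are CF F1 7F 7F 28 46 8C 44.
Read back as little-endian, the first byte is least significant, giving 0x448C46287F7FF1CF.

0x448C46287F7FF1CF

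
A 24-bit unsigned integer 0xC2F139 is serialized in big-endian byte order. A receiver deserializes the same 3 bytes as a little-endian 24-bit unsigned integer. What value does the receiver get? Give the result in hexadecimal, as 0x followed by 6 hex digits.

0x39F1C2

Stored big-endian, the bytes at ascending addresses are C2 F1 39.
Read back as little-endian, the first byte is least significant, giving 0x39F1C2.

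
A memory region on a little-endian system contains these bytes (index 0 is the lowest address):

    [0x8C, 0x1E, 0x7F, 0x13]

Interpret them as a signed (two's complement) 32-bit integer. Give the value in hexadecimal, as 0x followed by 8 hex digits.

In little-endian order the low byte comes first in memory.
Reassemble most-significant byte first: 13 7F 1E 8C → 0x137F1E8C.

0x137F1E8C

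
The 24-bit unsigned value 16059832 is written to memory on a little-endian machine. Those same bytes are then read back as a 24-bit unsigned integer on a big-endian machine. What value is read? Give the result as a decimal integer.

12062197

16059832 in 24-bit hexadecimal is 0xF50DB8.
Stored little-endian, the bytes at ascending addresses are B8 0D F5.
Read back as big-endian, the last byte is least significant, giving 0xB80DF5.
0xB80DF5 = 12062197.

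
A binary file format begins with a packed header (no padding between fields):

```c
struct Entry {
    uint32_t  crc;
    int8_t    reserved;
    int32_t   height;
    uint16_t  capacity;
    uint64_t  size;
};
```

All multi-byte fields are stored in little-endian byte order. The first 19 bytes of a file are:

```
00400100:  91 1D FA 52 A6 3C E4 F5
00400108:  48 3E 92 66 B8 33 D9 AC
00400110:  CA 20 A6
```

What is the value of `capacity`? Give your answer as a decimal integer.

37438

`capacity` follows `crc` (4 B), `reserved` (1 B), `height` (4 B), so it starts at offset 4 + 1 + 4 = 9 and occupies 2 bytes.
Bytes at offsets 9..10: 3E 92.
Little-endian: lowest address holds the least-significant byte.
Reassemble most-significant byte first: 92 3E → 0x923E.
0x923E = 37438.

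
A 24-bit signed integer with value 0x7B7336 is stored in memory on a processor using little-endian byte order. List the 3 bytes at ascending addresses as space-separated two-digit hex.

36 73 7B

Split into bytes (most-significant first): 7B 73 36.
In little-endian order the low byte comes first in memory.
So at ascending addresses the bytes are 36 73 7B.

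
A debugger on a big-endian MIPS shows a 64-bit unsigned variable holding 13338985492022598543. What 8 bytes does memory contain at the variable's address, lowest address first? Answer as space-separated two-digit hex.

13338985492022598543 in hexadecimal, padded to 64 bits, is 0xB91D98A1CC189B8F.
Split into bytes (most-significant first): B9 1D 98 A1 CC 18 9B 8F.
In big-endian order the high byte comes first in memory.
So the memory order matches the most-significant-first order: B9 1D 98 A1 CC 18 9B 8F.

B9 1D 98 A1 CC 18 9B 8F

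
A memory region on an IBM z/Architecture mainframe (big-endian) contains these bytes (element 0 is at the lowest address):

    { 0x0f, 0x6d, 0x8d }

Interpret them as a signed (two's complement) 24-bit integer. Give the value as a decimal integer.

In big-endian order the high byte comes first in memory.
The bytes are already most-significant first: 0x0F6D8D.
0x0F6D8D = 1011085.

1011085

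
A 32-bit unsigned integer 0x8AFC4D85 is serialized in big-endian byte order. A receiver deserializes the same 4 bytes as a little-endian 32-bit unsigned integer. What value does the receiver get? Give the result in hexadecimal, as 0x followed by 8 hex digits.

Stored big-endian, the bytes at ascending addresses are 8A FC 4D 85.
Read back as little-endian, the first byte is least significant, giving 0x854DFC8A.

0x854DFC8A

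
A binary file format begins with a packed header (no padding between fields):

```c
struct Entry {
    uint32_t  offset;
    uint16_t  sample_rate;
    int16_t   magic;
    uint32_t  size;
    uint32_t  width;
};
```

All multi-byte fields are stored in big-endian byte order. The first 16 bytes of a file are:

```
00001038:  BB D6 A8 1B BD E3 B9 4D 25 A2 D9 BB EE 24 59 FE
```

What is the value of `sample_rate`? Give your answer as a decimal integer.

48611

`sample_rate` follows `offset` (4 bytes), so it starts at byte offset 4 and occupies 2 bytes.
Bytes at offsets 4..5: BD E3.
Big-endian stores the most-significant byte at the lowest address.
The bytes are already most-significant first: 0xBDE3.
0xBDE3 = 48611.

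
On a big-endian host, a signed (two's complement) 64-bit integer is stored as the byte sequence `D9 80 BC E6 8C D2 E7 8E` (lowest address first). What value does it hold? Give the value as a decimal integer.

In big-endian order the high byte comes first in memory.
The bytes are already most-significant first: 0xD980BCE68CD2E78E.
Top bit is set, so as a signed 64-bit value this is 0xD980BCE68CD2E78E − 2^64 = -2774009672069093490.

-2774009672069093490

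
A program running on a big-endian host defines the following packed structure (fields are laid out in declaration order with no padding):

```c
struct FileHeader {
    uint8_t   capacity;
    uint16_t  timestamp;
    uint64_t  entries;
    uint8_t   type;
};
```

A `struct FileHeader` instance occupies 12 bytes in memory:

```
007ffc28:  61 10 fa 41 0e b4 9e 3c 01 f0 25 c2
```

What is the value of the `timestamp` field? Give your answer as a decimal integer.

4346

`timestamp` follows `capacity` (1 byte), so it starts at byte offset 1 and occupies 2 bytes.
Bytes at offsets 1..2: 10 FA.
Big-endian: lowest address holds the most-significant byte.
The bytes are already most-significant first: 0x10FA.
0x10FA = 4346.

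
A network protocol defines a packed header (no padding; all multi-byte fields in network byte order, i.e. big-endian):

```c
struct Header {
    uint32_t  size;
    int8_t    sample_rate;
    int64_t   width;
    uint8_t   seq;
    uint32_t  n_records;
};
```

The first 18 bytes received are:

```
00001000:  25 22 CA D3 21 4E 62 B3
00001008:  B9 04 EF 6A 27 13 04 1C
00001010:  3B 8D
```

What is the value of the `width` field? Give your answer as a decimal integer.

5648274489909144103

`width` follows `size` (4 B), `sample_rate` (1 B), so it starts at offset 4 + 1 = 5 and occupies 8 bytes.
Bytes at offsets 5..12: 4E 62 B3 B9 04 EF 6A 27.
Big-endian stores the most-significant byte at the lowest address.
The bytes are already most-significant first: 0x4E62B3B904EF6A27.
0x4E62B3B904EF6A27 = 5648274489909144103.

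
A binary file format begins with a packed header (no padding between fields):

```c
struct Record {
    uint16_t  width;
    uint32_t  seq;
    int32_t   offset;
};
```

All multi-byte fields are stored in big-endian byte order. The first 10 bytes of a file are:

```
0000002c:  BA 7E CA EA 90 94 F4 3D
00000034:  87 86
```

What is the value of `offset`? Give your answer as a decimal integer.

-197294202

`offset` follows `width` (2 B), `seq` (4 B), so it starts at offset 2 + 4 = 6 and occupies 4 bytes.
Bytes at offsets 6..9: F4 3D 87 86.
In big-endian order the high byte comes first in memory.
The bytes are already most-significant first: 0xF43D8786.
Top bit is set, so as a signed 32-bit value this is 0xF43D8786 − 2^32 = -197294202.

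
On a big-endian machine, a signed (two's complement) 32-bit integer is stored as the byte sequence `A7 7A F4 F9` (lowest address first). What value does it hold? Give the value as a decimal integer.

-1485114119

In big-endian order the high byte comes first in memory.
The bytes are already most-significant first: 0xA77AF4F9.
Top bit is set, so as a signed 32-bit value this is 0xA77AF4F9 − 2^32 = -1485114119.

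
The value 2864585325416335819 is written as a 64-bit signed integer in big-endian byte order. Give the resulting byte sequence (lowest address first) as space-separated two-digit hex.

27 C1 0D 2D 1E 3C C9 CB

2864585325416335819 in hexadecimal, padded to 64 bits, is 0x27C10D2D1E3CC9CB.
Split into bytes (most-significant first): 27 C1 0D 2D 1E 3C C9 CB.
In big-endian order the high byte comes first in memory.
So the memory order matches the most-significant-first order: 27 C1 0D 2D 1E 3C C9 CB.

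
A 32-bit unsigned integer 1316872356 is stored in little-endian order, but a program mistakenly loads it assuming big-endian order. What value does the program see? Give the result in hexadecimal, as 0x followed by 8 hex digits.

1316872356 in 32-bit hexadecimal is 0x4E7DE0A4.
Stored little-endian, the bytes at ascending addresses are A4 E0 7D 4E.
Read back as big-endian, the last byte is least significant, giving 0xA4E07D4E.

0xA4E07D4E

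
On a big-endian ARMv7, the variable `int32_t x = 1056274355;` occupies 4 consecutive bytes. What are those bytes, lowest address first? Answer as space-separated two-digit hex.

3E F5 77 B3

1056274355 in hexadecimal, padded to 32 bits, is 0x3EF577B3.
Split into bytes (most-significant first): 3E F5 77 B3.
In big-endian order the high byte comes first in memory.
So the memory order matches the most-significant-first order: 3E F5 77 B3.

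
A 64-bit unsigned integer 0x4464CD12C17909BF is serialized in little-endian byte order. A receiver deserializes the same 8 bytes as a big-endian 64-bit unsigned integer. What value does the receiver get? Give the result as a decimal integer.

13765667606185731140

Stored little-endian, the bytes at ascending addresses are BF 09 79 C1 12 CD 64 44.
Read back as big-endian, the last byte is least significant, giving 0xBF0979C112CD6444.
0xBF0979C112CD6444 = 13765667606185731140.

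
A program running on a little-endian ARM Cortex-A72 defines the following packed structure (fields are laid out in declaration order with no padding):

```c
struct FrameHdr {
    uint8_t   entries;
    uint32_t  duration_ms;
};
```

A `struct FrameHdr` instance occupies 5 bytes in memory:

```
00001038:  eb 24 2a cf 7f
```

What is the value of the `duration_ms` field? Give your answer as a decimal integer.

2144283172

`duration_ms` follows `entries` (1 byte), so it starts at byte offset 1 and occupies 4 bytes.
Bytes at offsets 1..4: 24 2A CF 7F.
Little-endian: lowest address holds the least-significant byte.
Reassemble most-significant byte first: 7F CF 2A 24 → 0x7FCF2A24.
0x7FCF2A24 = 2144283172.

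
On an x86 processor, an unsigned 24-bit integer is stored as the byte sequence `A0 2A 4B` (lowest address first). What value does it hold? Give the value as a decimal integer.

Little-endian stores the least-significant byte at the lowest address.
Reassemble most-significant byte first: 4B 2A A0 → 0x4B2AA0.
0x4B2AA0 = 4926112.

4926112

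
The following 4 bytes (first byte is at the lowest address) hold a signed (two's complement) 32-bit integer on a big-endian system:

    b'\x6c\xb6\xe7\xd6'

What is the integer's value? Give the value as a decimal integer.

Big-endian stores the most-significant byte at the lowest address.
The bytes are already most-significant first: 0x6CB6E7D6.
0x6CB6E7D6 = 1823926230.

1823926230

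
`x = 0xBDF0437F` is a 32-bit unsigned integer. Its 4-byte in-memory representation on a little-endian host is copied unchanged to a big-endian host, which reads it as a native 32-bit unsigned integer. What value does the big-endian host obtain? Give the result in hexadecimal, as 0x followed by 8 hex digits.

Stored little-endian, the bytes at ascending addresses are 7F 43 F0 BD.
Read back as big-endian, the last byte is least significant, giving 0x7F43F0BD.

0x7F43F0BD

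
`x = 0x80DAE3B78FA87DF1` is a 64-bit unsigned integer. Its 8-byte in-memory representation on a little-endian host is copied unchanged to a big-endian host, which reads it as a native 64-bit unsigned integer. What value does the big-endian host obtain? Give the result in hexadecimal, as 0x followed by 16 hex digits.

Stored little-endian, the bytes at ascending addresses are F1 7D A8 8F B7 E3 DA 80.
Read back as big-endian, the last byte is least significant, giving 0xF17DA88FB7E3DA80.

0xF17DA88FB7E3DA80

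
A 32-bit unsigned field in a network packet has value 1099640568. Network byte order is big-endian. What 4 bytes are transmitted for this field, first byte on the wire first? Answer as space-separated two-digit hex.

1099640568 in hexadecimal, padded to 32 bits, is 0x418B2EF8.
Split into bytes (most-significant first): 41 8B 2E F8.
Big-endian stores the most-significant byte at the lowest address.
So the memory order matches the most-significant-first order: 41 8B 2E F8.

41 8B 2E F8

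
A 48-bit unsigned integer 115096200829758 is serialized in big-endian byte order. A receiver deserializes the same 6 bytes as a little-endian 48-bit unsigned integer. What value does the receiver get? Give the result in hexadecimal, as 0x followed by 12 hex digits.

115096200829758 in 48-bit hexadecimal is 0x68ADEC2A5B3E.
Stored big-endian, the bytes at ascending addresses are 68 AD EC 2A 5B 3E.
Read back as little-endian, the first byte is least significant, giving 0x3E5B2AECAD68.

0x3E5B2AECAD68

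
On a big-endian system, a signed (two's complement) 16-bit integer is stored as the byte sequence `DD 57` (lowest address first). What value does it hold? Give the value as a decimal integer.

In big-endian order the high byte comes first in memory.
The bytes are already most-significant first: 0xDD57.
Top bit is set, so as a signed 16-bit value this is 0xDD57 − 2^16 = -8873.

-8873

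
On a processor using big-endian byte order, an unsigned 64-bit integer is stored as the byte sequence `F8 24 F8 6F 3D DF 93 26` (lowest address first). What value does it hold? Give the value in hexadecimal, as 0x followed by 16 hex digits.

0xF824F86F3DDF9326

Big-endian: lowest address holds the most-significant byte.
The bytes are already most-significant first: 0xF824F86F3DDF9326.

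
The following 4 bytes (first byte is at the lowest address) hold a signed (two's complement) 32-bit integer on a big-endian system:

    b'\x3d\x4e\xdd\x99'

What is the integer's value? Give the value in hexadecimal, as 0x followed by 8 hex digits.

Big-endian stores the most-significant byte at the lowest address.
The bytes are already most-significant first: 0x3D4EDD99.

0x3D4EDD99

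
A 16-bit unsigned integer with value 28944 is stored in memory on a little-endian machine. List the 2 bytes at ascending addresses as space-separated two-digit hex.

28944 in hexadecimal, padded to 16 bits, is 0x7110.
Split into bytes (most-significant first): 71 10.
Little-endian stores the least-significant byte at the lowest address.
So at ascending addresses the bytes are 10 71.

10 71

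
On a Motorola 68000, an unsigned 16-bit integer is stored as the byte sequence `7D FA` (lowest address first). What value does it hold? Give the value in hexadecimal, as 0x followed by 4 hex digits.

In big-endian order the high byte comes first in memory.
The bytes are already most-significant first: 0x7DFA.

0x7DFA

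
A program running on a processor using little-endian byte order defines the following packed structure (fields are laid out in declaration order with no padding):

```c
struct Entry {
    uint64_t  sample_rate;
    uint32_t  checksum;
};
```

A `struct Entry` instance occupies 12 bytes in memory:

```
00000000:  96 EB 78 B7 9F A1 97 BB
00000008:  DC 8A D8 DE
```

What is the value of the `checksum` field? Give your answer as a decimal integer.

3738733276

`checksum` follows `sample_rate` (8 bytes), so it starts at byte offset 8 and occupies 4 bytes.
Bytes at offsets 8..11: DC 8A D8 DE.
Little-endian: lowest address holds the least-significant byte.
Reassemble most-significant byte first: DE D8 8A DC → 0xDED88ADC.
0xDED88ADC = 3738733276.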